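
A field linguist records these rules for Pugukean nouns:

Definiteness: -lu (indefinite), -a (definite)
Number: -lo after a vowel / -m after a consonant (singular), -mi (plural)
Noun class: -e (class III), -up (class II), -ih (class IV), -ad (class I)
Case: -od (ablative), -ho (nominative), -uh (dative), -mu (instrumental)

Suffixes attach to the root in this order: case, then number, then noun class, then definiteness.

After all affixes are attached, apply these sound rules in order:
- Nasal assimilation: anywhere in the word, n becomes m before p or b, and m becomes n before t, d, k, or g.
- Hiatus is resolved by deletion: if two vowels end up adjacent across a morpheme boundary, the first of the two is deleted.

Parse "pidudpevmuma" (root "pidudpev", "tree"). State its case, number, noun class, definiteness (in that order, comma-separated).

instrumental, plural, class III, definite

Segment: pidudpev-mu-mi-e-a.
case: -mu → instrumental.
number: -mi → plural.
noun class: -e → class III.
definiteness: -a → definite.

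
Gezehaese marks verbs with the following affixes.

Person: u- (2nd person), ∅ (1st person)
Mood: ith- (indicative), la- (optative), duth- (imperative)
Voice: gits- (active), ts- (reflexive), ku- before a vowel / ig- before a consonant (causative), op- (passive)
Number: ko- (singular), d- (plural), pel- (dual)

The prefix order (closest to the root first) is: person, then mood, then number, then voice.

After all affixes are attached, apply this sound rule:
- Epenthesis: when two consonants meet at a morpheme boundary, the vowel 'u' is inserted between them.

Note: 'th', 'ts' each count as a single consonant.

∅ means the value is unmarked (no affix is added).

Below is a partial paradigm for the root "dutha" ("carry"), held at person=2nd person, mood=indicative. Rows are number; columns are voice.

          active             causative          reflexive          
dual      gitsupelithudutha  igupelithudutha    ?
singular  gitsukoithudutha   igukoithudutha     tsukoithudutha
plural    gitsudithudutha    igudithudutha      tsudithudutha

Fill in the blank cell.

Attach person 2nd person u- → udutha.
Attach mood indicative ith- → ithudutha.
Attach number dual pel- → pelithudutha.
Attach voice reflexive ts- → tspelithudutha.
Apply epenthesis: tspelithudutha → tsupelithudutha.

tsupelithudutha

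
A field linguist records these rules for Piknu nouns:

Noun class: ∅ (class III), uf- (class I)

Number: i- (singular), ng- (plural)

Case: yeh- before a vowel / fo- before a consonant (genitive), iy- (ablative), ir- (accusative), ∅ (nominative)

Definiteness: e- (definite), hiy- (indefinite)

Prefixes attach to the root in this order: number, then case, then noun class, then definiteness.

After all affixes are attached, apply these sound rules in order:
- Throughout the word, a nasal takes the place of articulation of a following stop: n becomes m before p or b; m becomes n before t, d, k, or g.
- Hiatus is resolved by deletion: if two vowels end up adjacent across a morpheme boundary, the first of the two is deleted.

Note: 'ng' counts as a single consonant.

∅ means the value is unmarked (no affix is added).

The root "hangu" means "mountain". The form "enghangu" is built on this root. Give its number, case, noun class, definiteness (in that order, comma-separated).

Segment: e-ng-hangu.
number: ng- → plural.
case: ∅ → nominative.
noun class: ∅ → class III.
definiteness: e- → definite.

plural, nominative, class III, definite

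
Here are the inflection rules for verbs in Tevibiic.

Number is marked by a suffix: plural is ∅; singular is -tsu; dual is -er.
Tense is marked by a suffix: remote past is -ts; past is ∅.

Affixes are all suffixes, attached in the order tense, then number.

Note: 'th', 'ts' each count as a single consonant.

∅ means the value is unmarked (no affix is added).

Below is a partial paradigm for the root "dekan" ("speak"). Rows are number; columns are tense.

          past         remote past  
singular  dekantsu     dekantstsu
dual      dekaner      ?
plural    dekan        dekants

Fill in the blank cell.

dekantser

Attach tense remote past -ts → dekants.
Attach number dual -er → dekantser.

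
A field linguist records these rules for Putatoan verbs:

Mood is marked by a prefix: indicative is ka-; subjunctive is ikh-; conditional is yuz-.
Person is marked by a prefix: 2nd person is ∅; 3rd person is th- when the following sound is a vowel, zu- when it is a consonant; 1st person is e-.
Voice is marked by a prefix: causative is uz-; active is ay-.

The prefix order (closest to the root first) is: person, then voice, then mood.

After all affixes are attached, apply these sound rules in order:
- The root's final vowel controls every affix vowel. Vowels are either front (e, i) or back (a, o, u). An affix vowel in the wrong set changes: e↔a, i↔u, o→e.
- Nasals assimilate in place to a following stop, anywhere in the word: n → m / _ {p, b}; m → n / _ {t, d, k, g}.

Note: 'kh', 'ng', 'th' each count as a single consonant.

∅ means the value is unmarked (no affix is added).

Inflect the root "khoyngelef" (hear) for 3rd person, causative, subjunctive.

ikhizzikhoyngelef

Attach person 3rd person zu- (before consonant 'kh') → zukhoyngelef.
Attach voice causative uz- → uzzukhoyngelef.
Attach mood subjunctive ikh- → ikhuzzukhoyngelef.
Apply vowel harmony: ikhuzzukhoyngelef → ikhizzikhoyngelef.
Nasal assimilation: no change.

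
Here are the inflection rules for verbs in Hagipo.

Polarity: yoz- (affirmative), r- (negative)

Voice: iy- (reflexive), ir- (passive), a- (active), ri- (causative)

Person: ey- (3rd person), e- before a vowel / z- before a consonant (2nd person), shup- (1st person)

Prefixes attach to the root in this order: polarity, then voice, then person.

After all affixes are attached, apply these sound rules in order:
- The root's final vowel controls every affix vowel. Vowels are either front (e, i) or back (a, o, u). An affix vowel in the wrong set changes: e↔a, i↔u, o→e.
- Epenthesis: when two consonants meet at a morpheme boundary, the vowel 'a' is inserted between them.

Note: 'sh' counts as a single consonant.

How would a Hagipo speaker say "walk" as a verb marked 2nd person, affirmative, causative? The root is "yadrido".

zaruyozayadrido

Attach polarity affirmative yoz- → yozyadrido.
Attach voice causative ri- → riyozyadrido.
Attach person 2nd person z- (before consonant 'r') → zriyozyadrido.
Apply vowel harmony: zriyozyadrido → zruyozyadrido.
Apply epenthesis: zruyozyadrido → zaruyozayadrido.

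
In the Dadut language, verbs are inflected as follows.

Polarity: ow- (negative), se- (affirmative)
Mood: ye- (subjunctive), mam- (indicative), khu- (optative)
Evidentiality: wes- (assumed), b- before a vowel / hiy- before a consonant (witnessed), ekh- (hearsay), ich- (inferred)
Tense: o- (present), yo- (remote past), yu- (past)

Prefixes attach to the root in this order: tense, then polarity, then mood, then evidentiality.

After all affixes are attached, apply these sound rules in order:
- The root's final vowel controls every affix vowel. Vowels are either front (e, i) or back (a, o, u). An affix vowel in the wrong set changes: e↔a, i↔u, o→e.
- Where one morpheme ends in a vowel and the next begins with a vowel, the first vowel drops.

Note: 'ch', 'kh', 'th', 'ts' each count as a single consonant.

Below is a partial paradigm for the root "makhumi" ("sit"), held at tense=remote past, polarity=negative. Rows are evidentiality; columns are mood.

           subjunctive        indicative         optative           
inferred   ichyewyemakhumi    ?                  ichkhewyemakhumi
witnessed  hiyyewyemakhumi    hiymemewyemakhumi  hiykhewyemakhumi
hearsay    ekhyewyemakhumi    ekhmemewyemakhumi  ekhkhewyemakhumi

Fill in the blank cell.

ichmemewyemakhumi

Attach tense remote past yo- → yomakhumi.
Attach polarity negative ow- → owyomakhumi.
Attach mood indicative mam- → mamowyomakhumi.
Attach evidentiality inferred ich- → ichmamowyomakhumi.
Apply vowel harmony: ichmamowyomakhumi → ichmemewyemakhumi.
Vowel deletion: no change.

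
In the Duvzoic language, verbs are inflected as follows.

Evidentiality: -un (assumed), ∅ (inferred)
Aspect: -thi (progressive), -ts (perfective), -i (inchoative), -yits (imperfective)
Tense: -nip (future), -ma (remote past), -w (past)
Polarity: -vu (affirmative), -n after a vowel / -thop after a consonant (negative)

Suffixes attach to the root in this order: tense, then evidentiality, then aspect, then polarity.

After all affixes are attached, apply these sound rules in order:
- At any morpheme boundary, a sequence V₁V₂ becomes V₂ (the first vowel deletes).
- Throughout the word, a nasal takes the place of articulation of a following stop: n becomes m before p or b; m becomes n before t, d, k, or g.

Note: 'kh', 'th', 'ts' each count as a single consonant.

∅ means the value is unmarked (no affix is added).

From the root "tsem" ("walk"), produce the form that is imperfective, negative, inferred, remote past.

Attach tense remote past -ma → tsemma.
evidentiality = inferred: zero marking, form stays tsemma.
Attach aspect imperfective -yits → tsemmayits.
Attach polarity negative -thop (after consonant 'ts') → tsemmayitsthop.
Vowel deletion: no change.
Nasal assimilation: no change.

tsemmayitsthop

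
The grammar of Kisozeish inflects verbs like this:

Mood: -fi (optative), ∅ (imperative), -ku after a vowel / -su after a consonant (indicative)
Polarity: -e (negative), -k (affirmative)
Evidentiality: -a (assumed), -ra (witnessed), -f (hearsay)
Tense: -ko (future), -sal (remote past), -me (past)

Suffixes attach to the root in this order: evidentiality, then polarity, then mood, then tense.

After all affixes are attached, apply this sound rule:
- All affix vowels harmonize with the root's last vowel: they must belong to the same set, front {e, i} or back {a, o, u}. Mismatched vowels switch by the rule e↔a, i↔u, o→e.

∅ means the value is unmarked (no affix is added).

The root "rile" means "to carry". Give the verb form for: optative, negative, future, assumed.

Attach evidentiality assumed -a → rilea.
Attach polarity negative -e → rileae.
Attach mood optative -fi → rileaefi.
Attach tense future -ko → rileaefiko.
Apply vowel harmony: rileaefiko → rileeefike.

rileeefike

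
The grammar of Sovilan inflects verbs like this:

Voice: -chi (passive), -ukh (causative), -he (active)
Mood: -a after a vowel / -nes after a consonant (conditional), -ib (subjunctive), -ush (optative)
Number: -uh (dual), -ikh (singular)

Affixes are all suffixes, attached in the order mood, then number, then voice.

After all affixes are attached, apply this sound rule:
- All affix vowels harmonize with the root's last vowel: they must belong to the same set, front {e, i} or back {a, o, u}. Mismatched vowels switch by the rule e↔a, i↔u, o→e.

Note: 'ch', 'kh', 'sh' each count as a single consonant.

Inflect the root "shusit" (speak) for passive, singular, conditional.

shusitnesikhchi

Attach mood conditional -nes (after consonant 't') → shusitnes.
Attach number singular -ikh → shusitnesikh.
Attach voice passive -chi → shusitnesikhchi.
Vowel harmony: no change.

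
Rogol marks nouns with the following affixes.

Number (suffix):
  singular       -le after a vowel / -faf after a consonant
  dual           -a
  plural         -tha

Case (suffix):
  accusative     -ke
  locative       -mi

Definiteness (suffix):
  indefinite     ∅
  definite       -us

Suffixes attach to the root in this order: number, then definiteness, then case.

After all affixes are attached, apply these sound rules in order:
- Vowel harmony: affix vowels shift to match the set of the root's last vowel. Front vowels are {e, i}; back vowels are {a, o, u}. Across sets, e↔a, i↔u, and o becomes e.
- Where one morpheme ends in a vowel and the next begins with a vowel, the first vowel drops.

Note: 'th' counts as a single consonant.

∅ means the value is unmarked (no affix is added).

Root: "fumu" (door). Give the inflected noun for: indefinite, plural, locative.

fumuthamu

Attach number plural -tha → fumutha.
definiteness = indefinite: zero marking, form stays fumutha.
Attach case locative -mi → fumuthami.
Apply vowel harmony: fumuthami → fumuthamu.
Vowel deletion: no change.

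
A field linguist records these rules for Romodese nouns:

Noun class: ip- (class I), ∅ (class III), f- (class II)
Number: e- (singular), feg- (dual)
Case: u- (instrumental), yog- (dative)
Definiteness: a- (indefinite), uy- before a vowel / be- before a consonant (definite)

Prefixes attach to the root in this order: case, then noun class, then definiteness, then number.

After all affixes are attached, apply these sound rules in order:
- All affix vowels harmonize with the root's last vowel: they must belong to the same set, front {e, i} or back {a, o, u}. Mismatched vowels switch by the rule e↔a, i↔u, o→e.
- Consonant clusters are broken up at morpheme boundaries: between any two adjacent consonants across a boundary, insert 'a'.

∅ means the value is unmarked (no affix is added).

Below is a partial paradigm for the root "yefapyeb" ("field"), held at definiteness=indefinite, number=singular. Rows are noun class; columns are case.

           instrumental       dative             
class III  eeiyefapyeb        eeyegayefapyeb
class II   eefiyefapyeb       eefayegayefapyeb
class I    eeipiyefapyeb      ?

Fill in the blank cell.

eeipayegayefapyeb

Attach case dative yog- → yogyefapyeb.
Attach noun class class I ip- → ipyogyefapyeb.
Attach definiteness indefinite a- → aipyogyefapyeb.
Attach number singular e- → eaipyogyefapyeb.
Apply vowel harmony: eaipyogyefapyeb → eeipyegyefapyeb.
Apply epenthesis: eeipyegyefapyeb → eeipayegayefapyeb.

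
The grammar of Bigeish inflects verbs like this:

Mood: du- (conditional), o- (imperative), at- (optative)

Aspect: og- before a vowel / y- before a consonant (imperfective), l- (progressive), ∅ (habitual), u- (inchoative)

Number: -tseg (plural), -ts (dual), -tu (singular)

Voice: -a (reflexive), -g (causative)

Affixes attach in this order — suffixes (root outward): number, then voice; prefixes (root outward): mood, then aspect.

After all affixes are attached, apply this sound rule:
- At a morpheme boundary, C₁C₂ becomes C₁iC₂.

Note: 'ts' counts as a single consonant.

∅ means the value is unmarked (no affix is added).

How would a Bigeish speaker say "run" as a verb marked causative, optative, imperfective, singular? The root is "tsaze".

ogatitsazetug

Attach mood optative at- → attsaze.
Attach number singular -tu → attsazetu.
Attach voice causative -g → attsazetug.
Attach aspect imperfective og- (before vowel 'a') → ogattsazetug.
Apply epenthesis: ogattsazetug → ogatitsazetug.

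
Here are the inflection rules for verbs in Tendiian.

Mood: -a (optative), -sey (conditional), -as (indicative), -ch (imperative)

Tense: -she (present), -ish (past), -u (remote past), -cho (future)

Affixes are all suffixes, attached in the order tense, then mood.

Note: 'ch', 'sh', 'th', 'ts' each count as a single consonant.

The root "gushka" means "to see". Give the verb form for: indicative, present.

Attach tense present -she → gushkashe.
Attach mood indicative -as → gushkasheas.

gushkasheas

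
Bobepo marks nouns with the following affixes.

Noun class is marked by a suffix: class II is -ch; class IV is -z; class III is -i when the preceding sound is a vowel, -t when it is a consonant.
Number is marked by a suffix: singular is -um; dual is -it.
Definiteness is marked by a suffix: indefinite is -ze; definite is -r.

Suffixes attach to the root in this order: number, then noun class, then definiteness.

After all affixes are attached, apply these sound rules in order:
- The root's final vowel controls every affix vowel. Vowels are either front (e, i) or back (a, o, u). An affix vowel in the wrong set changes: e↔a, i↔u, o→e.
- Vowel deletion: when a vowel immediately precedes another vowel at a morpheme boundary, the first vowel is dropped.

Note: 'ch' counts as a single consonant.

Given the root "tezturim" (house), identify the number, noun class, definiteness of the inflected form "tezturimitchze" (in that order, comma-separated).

Segment: tezturim-it-ch-ze.
number: -it → dual.
noun class: -ch → class II.
definiteness: -ze → indefinite.

dual, class II, indefinite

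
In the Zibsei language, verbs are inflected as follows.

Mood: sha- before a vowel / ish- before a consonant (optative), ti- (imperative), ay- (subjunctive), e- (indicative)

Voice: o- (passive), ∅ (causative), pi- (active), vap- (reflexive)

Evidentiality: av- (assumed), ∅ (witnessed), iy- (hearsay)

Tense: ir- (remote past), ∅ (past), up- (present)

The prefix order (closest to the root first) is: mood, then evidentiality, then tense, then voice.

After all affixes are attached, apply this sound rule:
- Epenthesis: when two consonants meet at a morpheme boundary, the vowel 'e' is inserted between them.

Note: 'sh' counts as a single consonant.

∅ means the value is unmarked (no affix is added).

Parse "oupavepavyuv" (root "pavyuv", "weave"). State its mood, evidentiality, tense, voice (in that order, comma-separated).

Segment: o-up-av-e-pavyuv.
mood: e- → indicative.
evidentiality: av- → assumed.
tense: up- → present.
voice: o- → passive.

indicative, assumed, present, passive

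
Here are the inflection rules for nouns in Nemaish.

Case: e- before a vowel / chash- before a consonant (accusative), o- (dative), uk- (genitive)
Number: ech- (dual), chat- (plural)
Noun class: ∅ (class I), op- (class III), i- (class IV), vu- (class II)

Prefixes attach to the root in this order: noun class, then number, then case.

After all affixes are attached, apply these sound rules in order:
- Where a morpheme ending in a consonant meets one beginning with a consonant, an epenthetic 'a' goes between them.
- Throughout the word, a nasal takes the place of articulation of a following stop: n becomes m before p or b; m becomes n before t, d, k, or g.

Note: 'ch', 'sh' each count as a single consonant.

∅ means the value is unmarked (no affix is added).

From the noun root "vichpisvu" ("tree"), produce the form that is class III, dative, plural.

ochatopavichpisvu

Attach noun class class III op- → opvichpisvu.
Attach number plural chat- → chatopvichpisvu.
Attach case dative o- → ochatopvichpisvu.
Apply epenthesis: ochatopvichpisvu → ochatopavichpisvu.
Nasal assimilation: no change.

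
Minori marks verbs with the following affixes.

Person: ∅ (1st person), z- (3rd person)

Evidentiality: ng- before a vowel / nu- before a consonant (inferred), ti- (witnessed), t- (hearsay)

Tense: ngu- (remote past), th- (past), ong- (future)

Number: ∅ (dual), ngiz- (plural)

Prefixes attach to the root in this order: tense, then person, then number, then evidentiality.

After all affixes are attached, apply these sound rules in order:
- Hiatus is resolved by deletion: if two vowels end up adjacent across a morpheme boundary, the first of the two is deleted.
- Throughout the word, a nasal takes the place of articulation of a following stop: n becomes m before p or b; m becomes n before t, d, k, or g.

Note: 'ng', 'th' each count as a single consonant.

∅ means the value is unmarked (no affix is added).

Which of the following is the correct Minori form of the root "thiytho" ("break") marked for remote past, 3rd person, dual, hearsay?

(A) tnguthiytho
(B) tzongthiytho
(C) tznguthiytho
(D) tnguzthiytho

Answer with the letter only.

C

Attach tense remote past ngu- → nguthiytho.
Attach person 3rd person z- → znguthiytho.
number = dual: zero marking, form stays znguthiytho.
Attach evidentiality hearsay t- → tznguthiytho.
Vowel deletion: no change.
Nasal assimilation: no change.
So the correct form is tznguthiytho, option (C).
(B) tzongthiytho is wrong: it uses future instead of remote past for tense.
(D) tnguzthiytho is wrong: it has the affixes in the wrong order.
(A) tnguthiytho is wrong: it uses 1st person instead of 3rd person for person.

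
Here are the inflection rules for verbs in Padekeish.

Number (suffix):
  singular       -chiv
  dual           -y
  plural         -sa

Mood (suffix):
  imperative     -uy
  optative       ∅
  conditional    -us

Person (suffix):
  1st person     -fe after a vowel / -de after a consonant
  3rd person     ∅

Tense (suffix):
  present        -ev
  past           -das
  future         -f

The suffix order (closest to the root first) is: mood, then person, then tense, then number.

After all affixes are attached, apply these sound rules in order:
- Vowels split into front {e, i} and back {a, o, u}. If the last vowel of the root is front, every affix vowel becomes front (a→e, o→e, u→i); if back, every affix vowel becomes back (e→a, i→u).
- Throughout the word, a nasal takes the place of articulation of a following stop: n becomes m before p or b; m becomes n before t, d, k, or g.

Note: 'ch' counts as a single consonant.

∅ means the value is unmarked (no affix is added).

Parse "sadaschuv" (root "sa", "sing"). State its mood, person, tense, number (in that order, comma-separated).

optative, 3rd person, past, singular

Segment: sa-das-chiv.
mood: ∅ → optative.
person: ∅ → 3rd person.
tense: -das → past.
number: -chiv → singular.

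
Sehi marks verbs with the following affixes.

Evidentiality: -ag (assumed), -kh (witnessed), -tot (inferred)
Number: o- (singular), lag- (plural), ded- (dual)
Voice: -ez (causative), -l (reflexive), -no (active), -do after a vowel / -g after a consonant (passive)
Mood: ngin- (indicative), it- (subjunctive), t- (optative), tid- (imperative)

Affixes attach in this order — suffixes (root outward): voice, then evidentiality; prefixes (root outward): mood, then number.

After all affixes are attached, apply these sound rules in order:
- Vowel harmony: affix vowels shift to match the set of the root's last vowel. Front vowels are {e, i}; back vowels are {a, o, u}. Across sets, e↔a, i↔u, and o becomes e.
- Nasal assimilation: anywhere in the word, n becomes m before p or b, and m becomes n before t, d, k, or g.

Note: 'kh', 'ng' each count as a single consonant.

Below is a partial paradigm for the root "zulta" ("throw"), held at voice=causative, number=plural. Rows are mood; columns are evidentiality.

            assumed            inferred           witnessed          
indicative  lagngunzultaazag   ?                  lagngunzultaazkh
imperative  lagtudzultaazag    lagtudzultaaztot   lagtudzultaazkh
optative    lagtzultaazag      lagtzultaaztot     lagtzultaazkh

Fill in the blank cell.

lagngunzultaaztot

Attach voice causative -ez → zultaez.
Attach mood indicative ngin- → nginzultaez.
Attach number plural lag- → lagnginzultaez.
Attach evidentiality inferred -tot → lagnginzultaeztot.
Apply vowel harmony: lagnginzultaeztot → lagngunzultaaztot.
Nasal assimilation: no change.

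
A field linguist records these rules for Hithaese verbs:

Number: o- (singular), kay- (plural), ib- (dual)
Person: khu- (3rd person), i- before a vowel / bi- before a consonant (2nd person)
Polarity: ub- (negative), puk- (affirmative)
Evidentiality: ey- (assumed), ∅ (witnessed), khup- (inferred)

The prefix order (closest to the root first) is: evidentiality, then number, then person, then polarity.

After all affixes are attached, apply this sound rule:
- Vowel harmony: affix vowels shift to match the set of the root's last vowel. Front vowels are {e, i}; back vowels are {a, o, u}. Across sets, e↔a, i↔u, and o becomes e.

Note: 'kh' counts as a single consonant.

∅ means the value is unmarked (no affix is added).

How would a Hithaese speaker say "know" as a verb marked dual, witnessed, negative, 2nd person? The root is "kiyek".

ibiibkiyek

evidentiality = witnessed: zero marking, form stays kiyek.
Attach number dual ib- → ibkiyek.
Attach person 2nd person i- (before vowel 'i') → iibkiyek.
Attach polarity negative ub- → ubiibkiyek.
Apply vowel harmony: ubiibkiyek → ibiibkiyek.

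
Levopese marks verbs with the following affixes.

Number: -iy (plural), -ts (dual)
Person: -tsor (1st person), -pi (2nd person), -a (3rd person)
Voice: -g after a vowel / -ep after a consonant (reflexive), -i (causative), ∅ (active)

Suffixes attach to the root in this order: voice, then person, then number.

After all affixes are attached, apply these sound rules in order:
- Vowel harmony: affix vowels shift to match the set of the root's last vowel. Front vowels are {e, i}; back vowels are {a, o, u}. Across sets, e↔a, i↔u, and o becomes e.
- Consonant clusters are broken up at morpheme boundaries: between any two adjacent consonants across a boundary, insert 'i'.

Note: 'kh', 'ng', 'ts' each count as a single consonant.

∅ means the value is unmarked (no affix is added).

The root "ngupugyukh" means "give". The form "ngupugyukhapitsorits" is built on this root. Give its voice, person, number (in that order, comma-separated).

reflexive, 1st person, dual

Segment: ngupugyukh-ep-tsor-ts.
voice: -g/ep → reflexive.
person: -tsor → 1st person.
number: -ts → dual.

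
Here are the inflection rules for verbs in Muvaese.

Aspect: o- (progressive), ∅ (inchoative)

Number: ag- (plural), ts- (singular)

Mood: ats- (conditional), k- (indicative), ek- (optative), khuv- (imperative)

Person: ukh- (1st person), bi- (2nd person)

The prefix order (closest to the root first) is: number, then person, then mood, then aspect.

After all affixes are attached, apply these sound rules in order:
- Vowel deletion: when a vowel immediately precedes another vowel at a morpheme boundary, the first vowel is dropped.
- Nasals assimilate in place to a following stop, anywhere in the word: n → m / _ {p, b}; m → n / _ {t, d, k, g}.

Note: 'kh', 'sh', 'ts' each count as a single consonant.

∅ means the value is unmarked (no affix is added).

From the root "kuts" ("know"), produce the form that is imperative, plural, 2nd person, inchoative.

khuvbagkuts

Attach number plural ag- → agkuts.
Attach person 2nd person bi- → biagkuts.
Attach mood imperative khuv- → khuvbiagkuts.
aspect = inchoative: zero marking, form stays khuvbiagkuts.
Apply vowel deletion: khuvbiagkuts → khuvbagkuts.
Nasal assimilation: no change.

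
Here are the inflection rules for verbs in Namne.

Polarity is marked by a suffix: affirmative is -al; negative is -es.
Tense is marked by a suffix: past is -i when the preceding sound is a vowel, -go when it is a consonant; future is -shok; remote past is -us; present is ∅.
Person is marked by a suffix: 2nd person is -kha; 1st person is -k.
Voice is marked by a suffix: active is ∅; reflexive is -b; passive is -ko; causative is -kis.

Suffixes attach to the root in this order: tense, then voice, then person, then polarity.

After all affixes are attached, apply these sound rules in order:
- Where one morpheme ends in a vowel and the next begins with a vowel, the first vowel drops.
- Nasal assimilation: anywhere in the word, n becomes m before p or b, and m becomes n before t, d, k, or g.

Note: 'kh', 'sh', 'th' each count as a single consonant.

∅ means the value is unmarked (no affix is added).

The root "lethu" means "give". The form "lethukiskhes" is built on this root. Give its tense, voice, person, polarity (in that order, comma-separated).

present, causative, 2nd person, negative

Segment: lethu-kis-kha-es.
tense: ∅ → present.
voice: -kis → causative.
person: -kha → 2nd person.
polarity: -es → negative.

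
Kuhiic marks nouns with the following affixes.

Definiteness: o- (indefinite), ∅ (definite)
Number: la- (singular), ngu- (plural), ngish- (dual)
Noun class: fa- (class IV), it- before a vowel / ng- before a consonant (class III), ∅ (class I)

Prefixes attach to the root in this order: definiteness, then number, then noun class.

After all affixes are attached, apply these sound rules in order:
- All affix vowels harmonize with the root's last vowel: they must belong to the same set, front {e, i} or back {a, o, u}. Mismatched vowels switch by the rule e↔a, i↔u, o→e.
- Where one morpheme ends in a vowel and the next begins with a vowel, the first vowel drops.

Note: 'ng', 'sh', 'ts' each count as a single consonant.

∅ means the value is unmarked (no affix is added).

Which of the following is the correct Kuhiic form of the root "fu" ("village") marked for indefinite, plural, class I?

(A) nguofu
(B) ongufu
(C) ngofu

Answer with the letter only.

C

Attach definiteness indefinite o- → ofu.
Attach number plural ngu- → nguofu.
noun class = class I: zero marking, form stays nguofu.
Vowel harmony: no change.
Apply vowel deletion: nguofu → ngofu.
So the correct form is ngofu, option (C).
(B) ongufu is wrong: it has the affixes in the wrong order.
(A) nguofu is wrong: it fails to apply the sound rule(s).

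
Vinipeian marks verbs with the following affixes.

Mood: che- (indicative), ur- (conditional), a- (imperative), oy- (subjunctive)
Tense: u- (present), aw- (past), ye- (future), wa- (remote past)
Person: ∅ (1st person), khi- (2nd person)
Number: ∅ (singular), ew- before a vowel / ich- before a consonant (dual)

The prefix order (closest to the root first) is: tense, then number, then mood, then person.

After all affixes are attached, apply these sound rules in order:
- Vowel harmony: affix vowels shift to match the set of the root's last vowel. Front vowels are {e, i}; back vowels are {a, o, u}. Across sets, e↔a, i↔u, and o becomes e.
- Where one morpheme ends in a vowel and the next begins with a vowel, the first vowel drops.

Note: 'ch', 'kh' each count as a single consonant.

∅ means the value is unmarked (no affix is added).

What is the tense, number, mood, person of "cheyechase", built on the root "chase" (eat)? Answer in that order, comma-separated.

Segment: che-ye-chase.
tense: ye- → future.
number: ∅ → singular.
mood: che- → indicative.
person: ∅ → 1st person.

future, singular, indicative, 1st person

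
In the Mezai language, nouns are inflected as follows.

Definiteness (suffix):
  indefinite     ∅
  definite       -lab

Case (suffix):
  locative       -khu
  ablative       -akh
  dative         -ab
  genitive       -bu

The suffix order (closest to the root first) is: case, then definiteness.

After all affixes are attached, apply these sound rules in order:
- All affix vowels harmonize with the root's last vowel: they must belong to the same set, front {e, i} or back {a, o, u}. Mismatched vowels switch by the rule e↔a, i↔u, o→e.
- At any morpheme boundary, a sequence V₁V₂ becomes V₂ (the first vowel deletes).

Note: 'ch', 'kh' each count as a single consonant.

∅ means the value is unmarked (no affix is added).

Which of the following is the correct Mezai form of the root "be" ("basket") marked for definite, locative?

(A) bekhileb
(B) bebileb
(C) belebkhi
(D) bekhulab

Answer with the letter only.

Attach case locative -khu → bekhu.
Attach definiteness definite -lab → bekhulab.
Apply vowel harmony: bekhulab → bekhileb.
Vowel deletion: no change.
So the correct form is bekhileb, option (A).
(B) bebileb is wrong: it uses genitive instead of locative for case.
(C) belebkhi is wrong: it has the affixes in the wrong order.
(D) bekhulab is wrong: it fails to apply the sound rule(s).

A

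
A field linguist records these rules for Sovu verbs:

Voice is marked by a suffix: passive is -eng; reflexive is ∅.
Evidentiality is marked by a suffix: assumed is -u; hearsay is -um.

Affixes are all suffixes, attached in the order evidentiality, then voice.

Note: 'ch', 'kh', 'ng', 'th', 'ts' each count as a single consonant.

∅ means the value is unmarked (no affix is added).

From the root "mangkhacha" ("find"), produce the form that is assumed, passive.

Attach evidentiality assumed -u → mangkhachau.
Attach voice passive -eng → mangkhachaueng.

mangkhachaueng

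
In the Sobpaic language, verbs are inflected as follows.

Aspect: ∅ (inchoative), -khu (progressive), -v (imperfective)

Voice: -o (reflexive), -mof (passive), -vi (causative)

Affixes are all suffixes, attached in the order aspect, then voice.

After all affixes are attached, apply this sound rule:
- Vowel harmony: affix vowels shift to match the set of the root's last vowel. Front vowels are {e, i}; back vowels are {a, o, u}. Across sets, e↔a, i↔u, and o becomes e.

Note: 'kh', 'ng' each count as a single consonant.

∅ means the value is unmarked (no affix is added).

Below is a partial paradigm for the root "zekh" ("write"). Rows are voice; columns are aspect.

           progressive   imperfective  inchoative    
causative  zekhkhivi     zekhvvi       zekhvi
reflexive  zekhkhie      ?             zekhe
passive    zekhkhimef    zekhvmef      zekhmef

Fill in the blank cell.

zekhve

Attach aspect imperfective -v → zekhv.
Attach voice reflexive -o → zekhvo.
Apply vowel harmony: zekhvo → zekhve.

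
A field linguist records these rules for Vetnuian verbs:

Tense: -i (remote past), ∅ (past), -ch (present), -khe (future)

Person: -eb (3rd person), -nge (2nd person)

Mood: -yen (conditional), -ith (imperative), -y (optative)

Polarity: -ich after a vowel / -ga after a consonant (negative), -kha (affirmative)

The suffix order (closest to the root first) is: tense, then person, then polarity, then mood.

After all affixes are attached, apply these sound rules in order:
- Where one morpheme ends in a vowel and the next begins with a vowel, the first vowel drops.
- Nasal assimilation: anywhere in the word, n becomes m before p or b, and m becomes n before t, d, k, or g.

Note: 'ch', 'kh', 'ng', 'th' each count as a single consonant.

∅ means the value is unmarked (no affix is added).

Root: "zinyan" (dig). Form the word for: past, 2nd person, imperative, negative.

tense = past: zero marking, form stays zinyan.
Attach person 2nd person -nge → zinyannge.
Attach polarity negative -ich (after vowel 'e') → zinyanngeich.
Attach mood imperative -ith → zinyanngeichith.
Apply vowel deletion: zinyanngeichith → zinyanngichith.
Nasal assimilation: no change.

zinyanngichith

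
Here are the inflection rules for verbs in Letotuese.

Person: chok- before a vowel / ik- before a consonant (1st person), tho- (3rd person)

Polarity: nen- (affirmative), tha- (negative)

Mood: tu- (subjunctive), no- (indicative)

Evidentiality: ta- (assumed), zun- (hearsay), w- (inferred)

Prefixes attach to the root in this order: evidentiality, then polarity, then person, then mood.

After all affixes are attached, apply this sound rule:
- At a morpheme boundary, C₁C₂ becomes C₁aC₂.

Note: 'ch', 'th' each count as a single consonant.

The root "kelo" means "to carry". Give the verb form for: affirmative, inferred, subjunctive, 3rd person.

Attach evidentiality inferred w- → wkelo.
Attach polarity affirmative nen- → nenwkelo.
Attach person 3rd person tho- → thonenwkelo.
Attach mood subjunctive tu- → tuthonenwkelo.
Apply epenthesis: tuthonenwkelo → tuthonenawakelo.

tuthonenawakelo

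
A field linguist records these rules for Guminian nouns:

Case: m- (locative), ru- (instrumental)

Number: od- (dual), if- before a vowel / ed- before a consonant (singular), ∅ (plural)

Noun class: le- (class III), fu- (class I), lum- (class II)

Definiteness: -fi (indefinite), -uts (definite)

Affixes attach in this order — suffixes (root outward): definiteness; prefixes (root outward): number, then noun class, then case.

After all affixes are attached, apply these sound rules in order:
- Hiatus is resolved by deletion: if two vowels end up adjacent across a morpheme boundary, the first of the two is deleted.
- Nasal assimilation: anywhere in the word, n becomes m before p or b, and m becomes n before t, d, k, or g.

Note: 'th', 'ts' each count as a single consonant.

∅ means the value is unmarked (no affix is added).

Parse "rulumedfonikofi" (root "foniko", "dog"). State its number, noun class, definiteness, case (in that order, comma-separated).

Segment: ru-lum-ed-foniko-fi.
number: if/ed- → singular.
noun class: lum- → class II.
definiteness: -fi → indefinite.
case: ru- → instrumental.

singular, class II, indefinite, instrumental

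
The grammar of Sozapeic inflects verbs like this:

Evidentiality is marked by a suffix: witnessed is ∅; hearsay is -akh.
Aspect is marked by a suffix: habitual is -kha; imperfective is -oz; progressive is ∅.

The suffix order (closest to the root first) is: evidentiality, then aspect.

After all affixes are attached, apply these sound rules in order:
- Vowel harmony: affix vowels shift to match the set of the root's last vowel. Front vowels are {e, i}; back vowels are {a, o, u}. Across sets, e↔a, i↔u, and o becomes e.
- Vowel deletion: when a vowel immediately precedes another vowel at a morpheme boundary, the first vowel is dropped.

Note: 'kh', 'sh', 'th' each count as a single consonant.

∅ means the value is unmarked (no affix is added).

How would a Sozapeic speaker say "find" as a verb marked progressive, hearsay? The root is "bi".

bekh

Attach evidentiality hearsay -akh → biakh.
aspect = progressive: zero marking, form stays biakh.
Apply vowel harmony: biakh → biekh.
Apply vowel deletion: biekh → bekh.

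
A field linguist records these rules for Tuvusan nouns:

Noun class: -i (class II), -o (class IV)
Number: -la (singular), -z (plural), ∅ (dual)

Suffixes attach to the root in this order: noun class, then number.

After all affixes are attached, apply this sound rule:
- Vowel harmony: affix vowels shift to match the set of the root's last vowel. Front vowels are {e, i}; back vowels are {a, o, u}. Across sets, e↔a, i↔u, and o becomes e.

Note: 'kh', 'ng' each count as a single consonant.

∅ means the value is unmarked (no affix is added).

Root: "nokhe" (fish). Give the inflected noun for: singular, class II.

Attach noun class class II -i → nokhei.
Attach number singular -la → nokheila.
Apply vowel harmony: nokheila → nokheile.

nokheile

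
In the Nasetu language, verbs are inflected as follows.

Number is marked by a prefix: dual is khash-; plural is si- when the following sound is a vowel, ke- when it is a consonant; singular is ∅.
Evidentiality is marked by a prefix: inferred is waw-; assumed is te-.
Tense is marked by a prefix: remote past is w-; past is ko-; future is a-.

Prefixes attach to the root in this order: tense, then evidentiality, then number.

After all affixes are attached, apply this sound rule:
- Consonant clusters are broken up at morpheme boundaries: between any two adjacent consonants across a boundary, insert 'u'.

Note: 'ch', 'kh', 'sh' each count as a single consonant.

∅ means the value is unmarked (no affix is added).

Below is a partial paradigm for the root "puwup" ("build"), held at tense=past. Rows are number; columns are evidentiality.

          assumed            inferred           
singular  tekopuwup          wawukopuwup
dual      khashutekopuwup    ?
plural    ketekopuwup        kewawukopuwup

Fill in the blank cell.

Attach tense past ko- → kopuwup.
Attach evidentiality inferred waw- → wawkopuwup.
Attach number dual khash- → khashwawkopuwup.
Apply epenthesis: khashwawkopuwup → khashuwawukopuwup.

khashuwawukopuwup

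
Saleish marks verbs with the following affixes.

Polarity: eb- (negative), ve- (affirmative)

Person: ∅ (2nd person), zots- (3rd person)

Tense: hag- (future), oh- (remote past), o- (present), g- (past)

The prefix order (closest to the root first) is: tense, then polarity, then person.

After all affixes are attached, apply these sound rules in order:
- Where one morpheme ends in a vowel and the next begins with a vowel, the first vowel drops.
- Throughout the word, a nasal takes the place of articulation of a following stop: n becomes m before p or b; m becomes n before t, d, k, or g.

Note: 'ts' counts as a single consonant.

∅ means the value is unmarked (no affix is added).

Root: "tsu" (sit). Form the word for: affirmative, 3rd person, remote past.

zotsvohtsu

Attach tense remote past oh- → ohtsu.
Attach polarity affirmative ve- → veohtsu.
Attach person 3rd person zots- → zotsveohtsu.
Apply vowel deletion: zotsveohtsu → zotsvohtsu.
Nasal assimilation: no change.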